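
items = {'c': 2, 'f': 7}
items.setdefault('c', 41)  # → 2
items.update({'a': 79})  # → {'c': 2, 'f': 7, 'a': 79}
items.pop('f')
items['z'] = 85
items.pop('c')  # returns 2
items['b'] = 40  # {'a': 79, 'z': 85, 'b': 40}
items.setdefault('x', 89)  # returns 89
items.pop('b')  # 40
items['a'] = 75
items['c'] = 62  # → {'a': 75, 'z': 85, 'x': 89, 'c': 62}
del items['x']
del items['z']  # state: {'a': 75, 'c': 62}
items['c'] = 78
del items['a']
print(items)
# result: {'c': 78}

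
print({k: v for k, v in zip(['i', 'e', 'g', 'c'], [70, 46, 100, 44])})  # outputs {'i': 70, 'e': 46, 'g': 100, 'c': 44}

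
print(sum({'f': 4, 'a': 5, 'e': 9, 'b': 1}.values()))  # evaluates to 19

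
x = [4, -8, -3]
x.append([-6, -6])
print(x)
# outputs [4, -8, -3, [-6, -6]]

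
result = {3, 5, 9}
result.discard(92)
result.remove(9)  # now {3, 5}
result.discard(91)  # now {3, 5}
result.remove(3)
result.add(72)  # {5, 72}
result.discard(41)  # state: {5, 72}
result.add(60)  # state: {5, 60, 72}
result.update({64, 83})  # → {5, 60, 64, 72, 83}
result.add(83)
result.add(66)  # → {5, 60, 64, 66, 72, 83}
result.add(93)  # {5, 60, 64, 66, 72, 83, 93}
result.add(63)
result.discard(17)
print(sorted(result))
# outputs [5, 60, 63, 64, 66, 72, 83, 93]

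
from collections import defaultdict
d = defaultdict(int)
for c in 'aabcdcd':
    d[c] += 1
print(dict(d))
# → {'a': 2, 'b': 1, 'c': 2, 'd': 2}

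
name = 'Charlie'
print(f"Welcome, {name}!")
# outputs Welcome, Charlie!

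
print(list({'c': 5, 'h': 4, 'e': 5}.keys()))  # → ['c', 'h', 'e']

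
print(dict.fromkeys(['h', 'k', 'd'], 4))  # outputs {'h': 4, 'k': 4, 'd': 4}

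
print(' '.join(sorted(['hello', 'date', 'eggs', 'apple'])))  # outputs apple date eggs hello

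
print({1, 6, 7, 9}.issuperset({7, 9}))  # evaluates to True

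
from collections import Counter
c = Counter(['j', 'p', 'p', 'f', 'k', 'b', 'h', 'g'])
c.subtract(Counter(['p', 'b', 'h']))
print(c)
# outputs Counter({'j': 1, 'p': 1, 'f': 1, 'k': 1, 'g': 1, 'b': 0, 'h': 0})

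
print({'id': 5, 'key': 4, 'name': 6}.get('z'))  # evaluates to None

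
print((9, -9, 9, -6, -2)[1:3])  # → (-9, 9)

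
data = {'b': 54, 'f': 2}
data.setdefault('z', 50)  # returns 50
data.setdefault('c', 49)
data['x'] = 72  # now {'b': 54, 'f': 2, 'z': 50, 'c': 49, 'x': 72}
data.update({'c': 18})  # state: {'b': 54, 'f': 2, 'z': 50, 'c': 18, 'x': 72}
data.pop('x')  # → 72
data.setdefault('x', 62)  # 62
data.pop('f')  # 2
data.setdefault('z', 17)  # 50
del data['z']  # {'b': 54, 'c': 18, 'x': 62}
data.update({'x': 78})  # {'b': 54, 'c': 18, 'x': 78}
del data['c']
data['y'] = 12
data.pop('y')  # 12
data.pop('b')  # 54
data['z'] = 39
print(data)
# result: {'x': 78, 'z': 39}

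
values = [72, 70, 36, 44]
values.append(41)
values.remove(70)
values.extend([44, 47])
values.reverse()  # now [47, 44, 41, 44, 36, 72]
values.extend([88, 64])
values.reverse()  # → [64, 88, 72, 36, 44, 41, 44, 47]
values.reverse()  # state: [47, 44, 41, 44, 36, 72, 88, 64]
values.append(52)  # [47, 44, 41, 44, 36, 72, 88, 64, 52]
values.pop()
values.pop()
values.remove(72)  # [47, 44, 41, 44, 36, 88]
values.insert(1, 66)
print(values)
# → [47, 66, 44, 41, 44, 36, 88]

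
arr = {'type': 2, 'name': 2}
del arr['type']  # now {'name': 2}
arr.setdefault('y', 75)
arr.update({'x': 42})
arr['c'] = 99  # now {'name': 2, 'y': 75, 'x': 42, 'c': 99}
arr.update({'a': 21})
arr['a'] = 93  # {'name': 2, 'y': 75, 'x': 42, 'c': 99, 'a': 93}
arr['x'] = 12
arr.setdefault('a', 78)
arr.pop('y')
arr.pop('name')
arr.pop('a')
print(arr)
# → {'x': 12, 'c': 99}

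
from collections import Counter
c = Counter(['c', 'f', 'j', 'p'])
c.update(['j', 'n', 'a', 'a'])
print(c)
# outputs Counter({'j': 2, 'a': 2, 'c': 1, 'f': 1, 'p': 1, 'n': 1})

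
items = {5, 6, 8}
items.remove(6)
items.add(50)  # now {5, 8, 50}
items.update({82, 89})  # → {5, 8, 50, 82, 89}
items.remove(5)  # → {8, 50, 82, 89}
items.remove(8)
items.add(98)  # {50, 82, 89, 98}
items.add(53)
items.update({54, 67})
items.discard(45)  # {50, 53, 54, 67, 82, 89, 98}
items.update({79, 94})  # {50, 53, 54, 67, 79, 82, 89, 94, 98}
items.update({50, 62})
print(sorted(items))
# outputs [50, 53, 54, 62, 67, 79, 82, 89, 94, 98]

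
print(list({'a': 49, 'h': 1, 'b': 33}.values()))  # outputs [49, 1, 33]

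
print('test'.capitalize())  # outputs Test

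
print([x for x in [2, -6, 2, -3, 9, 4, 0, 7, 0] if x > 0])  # [2, 2, 9, 4, 7]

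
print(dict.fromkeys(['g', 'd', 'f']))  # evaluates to {'g': None, 'd': None, 'f': None}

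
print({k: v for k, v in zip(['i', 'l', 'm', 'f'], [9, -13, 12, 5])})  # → {'i': 9, 'l': -13, 'm': 12, 'f': 5}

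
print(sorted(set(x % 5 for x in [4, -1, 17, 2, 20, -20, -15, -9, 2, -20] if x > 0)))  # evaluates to [0, 2, 4]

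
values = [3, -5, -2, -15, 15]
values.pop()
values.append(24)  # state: [3, -5, -2, -15, 24]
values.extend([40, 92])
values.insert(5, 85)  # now [3, -5, -2, -15, 24, 85, 40, 92]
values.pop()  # 92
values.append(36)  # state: [3, -5, -2, -15, 24, 85, 40, 36]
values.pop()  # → 36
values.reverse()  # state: [40, 85, 24, -15, -2, -5, 3]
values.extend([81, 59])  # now [40, 85, 24, -15, -2, -5, 3, 81, 59]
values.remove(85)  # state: [40, 24, -15, -2, -5, 3, 81, 59]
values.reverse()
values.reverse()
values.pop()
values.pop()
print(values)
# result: [40, 24, -15, -2, -5, 3]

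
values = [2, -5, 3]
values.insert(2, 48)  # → [2, -5, 48, 3]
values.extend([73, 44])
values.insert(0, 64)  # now [64, 2, -5, 48, 3, 73, 44]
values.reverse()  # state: [44, 73, 3, 48, -5, 2, 64]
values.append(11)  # [44, 73, 3, 48, -5, 2, 64, 11]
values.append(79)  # [44, 73, 3, 48, -5, 2, 64, 11, 79]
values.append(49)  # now [44, 73, 3, 48, -5, 2, 64, 11, 79, 49]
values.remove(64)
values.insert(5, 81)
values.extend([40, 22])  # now [44, 73, 3, 48, -5, 81, 2, 11, 79, 49, 40, 22]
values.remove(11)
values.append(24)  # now [44, 73, 3, 48, -5, 81, 2, 79, 49, 40, 22, 24]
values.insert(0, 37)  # [37, 44, 73, 3, 48, -5, 81, 2, 79, 49, 40, 22, 24]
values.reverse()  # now [24, 22, 40, 49, 79, 2, 81, -5, 48, 3, 73, 44, 37]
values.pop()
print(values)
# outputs [24, 22, 40, 49, 79, 2, 81, -5, 48, 3, 73, 44]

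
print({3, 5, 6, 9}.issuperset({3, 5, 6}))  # True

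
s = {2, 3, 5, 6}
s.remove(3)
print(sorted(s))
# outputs [2, 5, 6]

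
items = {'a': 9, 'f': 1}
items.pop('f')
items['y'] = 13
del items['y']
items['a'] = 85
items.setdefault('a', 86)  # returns 85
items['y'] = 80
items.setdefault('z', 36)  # 36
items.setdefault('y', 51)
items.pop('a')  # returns 85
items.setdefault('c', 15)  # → 15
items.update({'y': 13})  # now {'y': 13, 'z': 36, 'c': 15}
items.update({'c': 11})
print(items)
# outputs {'y': 13, 'z': 36, 'c': 11}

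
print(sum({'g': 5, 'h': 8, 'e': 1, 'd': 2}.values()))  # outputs 16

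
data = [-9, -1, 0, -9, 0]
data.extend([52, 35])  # [-9, -1, 0, -9, 0, 52, 35]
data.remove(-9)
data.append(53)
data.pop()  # 53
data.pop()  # 35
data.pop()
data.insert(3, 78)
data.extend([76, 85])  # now [-1, 0, -9, 78, 0, 76, 85]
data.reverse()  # [85, 76, 0, 78, -9, 0, -1]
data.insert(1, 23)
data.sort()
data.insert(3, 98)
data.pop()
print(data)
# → [-9, -1, 0, 98, 0, 23, 76, 78]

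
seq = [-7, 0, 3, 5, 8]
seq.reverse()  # [8, 5, 3, 0, -7]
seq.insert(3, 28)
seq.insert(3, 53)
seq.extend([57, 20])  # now [8, 5, 3, 53, 28, 0, -7, 57, 20]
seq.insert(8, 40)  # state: [8, 5, 3, 53, 28, 0, -7, 57, 40, 20]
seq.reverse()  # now [20, 40, 57, -7, 0, 28, 53, 3, 5, 8]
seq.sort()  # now [-7, 0, 3, 5, 8, 20, 28, 40, 53, 57]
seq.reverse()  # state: [57, 53, 40, 28, 20, 8, 5, 3, 0, -7]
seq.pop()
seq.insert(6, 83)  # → [57, 53, 40, 28, 20, 8, 83, 5, 3, 0]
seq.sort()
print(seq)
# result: [0, 3, 5, 8, 20, 28, 40, 53, 57, 83]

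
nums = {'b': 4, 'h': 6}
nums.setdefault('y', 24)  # 24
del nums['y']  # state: {'b': 4, 'h': 6}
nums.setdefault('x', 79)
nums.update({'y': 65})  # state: {'b': 4, 'h': 6, 'x': 79, 'y': 65}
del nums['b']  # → {'h': 6, 'x': 79, 'y': 65}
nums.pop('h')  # 6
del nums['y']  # {'x': 79}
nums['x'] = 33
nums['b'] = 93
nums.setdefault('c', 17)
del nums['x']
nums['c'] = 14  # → {'b': 93, 'c': 14}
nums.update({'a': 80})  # {'b': 93, 'c': 14, 'a': 80}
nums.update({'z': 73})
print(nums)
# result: {'b': 93, 'c': 14, 'a': 80, 'z': 73}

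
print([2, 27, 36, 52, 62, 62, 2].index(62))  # 4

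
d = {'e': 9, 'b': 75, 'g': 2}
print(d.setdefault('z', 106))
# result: 106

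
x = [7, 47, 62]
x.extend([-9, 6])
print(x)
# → [7, 47, 62, -9, 6]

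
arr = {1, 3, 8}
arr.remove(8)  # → {1, 3}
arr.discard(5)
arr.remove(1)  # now {3}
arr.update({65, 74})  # {3, 65, 74}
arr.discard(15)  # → {3, 65, 74}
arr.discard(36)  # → {3, 65, 74}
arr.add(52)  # {3, 52, 65, 74}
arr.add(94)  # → {3, 52, 65, 74, 94}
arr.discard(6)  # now {3, 52, 65, 74, 94}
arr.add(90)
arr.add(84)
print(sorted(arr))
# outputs [3, 52, 65, 74, 84, 90, 94]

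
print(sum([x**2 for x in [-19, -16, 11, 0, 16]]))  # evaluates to 994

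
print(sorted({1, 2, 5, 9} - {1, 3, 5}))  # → [2, 9]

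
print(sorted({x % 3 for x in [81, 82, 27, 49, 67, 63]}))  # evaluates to [0, 1]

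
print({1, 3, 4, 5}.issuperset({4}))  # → True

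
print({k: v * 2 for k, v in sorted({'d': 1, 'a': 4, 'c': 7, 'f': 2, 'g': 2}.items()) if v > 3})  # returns {'a': 8, 'c': 14}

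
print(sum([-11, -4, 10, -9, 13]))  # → -1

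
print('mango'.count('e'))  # 0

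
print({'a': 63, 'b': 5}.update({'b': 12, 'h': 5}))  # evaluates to None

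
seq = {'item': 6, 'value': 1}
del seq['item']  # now {'value': 1}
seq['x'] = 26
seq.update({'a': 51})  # {'value': 1, 'x': 26, 'a': 51}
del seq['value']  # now {'x': 26, 'a': 51}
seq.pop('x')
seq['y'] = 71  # {'a': 51, 'y': 71}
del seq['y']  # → {'a': 51}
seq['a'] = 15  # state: {'a': 15}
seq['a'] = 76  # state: {'a': 76}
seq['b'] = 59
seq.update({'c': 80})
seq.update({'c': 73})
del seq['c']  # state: {'a': 76, 'b': 59}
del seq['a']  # {'b': 59}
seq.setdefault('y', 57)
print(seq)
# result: {'b': 59, 'y': 57}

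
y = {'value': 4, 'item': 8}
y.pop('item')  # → 8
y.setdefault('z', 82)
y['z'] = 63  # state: {'value': 4, 'z': 63}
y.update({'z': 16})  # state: {'value': 4, 'z': 16}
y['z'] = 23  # {'value': 4, 'z': 23}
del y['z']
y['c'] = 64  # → {'value': 4, 'c': 64}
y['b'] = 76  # {'value': 4, 'c': 64, 'b': 76}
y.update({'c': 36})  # {'value': 4, 'c': 36, 'b': 76}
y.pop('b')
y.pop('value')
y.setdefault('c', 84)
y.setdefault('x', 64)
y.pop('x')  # 64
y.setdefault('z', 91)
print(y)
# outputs {'c': 36, 'z': 91}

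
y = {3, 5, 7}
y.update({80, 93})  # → {3, 5, 7, 80, 93}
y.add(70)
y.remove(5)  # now {3, 7, 70, 80, 93}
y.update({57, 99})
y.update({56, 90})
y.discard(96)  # {3, 7, 56, 57, 70, 80, 90, 93, 99}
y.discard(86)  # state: {3, 7, 56, 57, 70, 80, 90, 93, 99}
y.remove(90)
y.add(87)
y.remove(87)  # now {3, 7, 56, 57, 70, 80, 93, 99}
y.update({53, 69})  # {3, 7, 53, 56, 57, 69, 70, 80, 93, 99}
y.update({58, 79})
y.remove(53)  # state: {3, 7, 56, 57, 58, 69, 70, 79, 80, 93, 99}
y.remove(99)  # {3, 7, 56, 57, 58, 69, 70, 79, 80, 93}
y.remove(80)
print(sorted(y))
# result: [3, 7, 56, 57, 58, 69, 70, 79, 93]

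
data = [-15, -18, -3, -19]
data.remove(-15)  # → [-18, -3, -19]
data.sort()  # [-19, -18, -3]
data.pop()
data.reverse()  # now [-18, -19]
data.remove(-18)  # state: [-19]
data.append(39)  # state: [-19, 39]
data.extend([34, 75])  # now [-19, 39, 34, 75]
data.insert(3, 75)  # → [-19, 39, 34, 75, 75]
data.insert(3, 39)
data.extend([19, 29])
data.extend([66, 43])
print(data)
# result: [-19, 39, 34, 39, 75, 75, 19, 29, 66, 43]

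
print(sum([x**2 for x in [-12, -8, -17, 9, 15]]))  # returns 803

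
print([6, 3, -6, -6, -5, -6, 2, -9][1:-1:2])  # [3, -6, -6]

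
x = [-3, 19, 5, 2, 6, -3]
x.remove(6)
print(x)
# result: [-3, 19, 5, 2, -3]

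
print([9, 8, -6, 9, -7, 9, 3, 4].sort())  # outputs None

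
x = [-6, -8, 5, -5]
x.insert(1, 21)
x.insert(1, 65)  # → [-6, 65, 21, -8, 5, -5]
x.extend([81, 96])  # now [-6, 65, 21, -8, 5, -5, 81, 96]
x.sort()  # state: [-8, -6, -5, 5, 21, 65, 81, 96]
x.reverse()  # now [96, 81, 65, 21, 5, -5, -6, -8]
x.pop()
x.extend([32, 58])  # [96, 81, 65, 21, 5, -5, -6, 32, 58]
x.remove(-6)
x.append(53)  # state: [96, 81, 65, 21, 5, -5, 32, 58, 53]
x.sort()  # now [-5, 5, 21, 32, 53, 58, 65, 81, 96]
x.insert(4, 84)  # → [-5, 5, 21, 32, 84, 53, 58, 65, 81, 96]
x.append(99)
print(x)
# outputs [-5, 5, 21, 32, 84, 53, 58, 65, 81, 96, 99]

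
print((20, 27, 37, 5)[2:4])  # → (37, 5)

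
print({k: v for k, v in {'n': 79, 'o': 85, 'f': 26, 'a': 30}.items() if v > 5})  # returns {'n': 79, 'o': 85, 'f': 26, 'a': 30}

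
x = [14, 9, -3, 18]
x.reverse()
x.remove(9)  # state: [18, -3, 14]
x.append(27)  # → [18, -3, 14, 27]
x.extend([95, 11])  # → [18, -3, 14, 27, 95, 11]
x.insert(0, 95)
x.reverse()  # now [11, 95, 27, 14, -3, 18, 95]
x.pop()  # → 95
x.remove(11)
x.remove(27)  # [95, 14, -3, 18]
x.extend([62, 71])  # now [95, 14, -3, 18, 62, 71]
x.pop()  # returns 71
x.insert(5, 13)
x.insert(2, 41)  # [95, 14, 41, -3, 18, 62, 13]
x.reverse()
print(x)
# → [13, 62, 18, -3, 41, 14, 95]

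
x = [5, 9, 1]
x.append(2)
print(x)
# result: [5, 9, 1, 2]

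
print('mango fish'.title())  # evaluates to Mango Fish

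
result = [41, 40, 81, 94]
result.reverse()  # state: [94, 81, 40, 41]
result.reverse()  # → [41, 40, 81, 94]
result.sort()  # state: [40, 41, 81, 94]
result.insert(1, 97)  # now [40, 97, 41, 81, 94]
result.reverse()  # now [94, 81, 41, 97, 40]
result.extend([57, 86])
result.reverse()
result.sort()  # [40, 41, 57, 81, 86, 94, 97]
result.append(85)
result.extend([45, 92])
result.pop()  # 92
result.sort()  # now [40, 41, 45, 57, 81, 85, 86, 94, 97]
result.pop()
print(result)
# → [40, 41, 45, 57, 81, 85, 86, 94]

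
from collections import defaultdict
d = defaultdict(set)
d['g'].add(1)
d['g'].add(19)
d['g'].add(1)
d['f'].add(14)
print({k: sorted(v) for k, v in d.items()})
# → {'g': [1, 19], 'f': [14]}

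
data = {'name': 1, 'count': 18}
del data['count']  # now {'name': 1}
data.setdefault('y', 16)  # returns 16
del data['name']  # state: {'y': 16}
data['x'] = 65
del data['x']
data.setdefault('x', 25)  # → 25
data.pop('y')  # 16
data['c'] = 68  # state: {'x': 25, 'c': 68}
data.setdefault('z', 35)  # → 35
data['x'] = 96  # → {'x': 96, 'c': 68, 'z': 35}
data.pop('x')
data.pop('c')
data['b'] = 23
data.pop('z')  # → 35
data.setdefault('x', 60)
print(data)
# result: {'b': 23, 'x': 60}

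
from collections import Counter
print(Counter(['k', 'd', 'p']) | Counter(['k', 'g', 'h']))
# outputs Counter({'k': 1, 'd': 1, 'p': 1, 'g': 1, 'h': 1})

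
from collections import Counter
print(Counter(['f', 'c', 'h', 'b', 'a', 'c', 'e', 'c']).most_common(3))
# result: [('c', 3), ('f', 1), ('h', 1)]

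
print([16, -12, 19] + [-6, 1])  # [16, -12, 19, -6, 1]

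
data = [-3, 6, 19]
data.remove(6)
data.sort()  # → [-3, 19]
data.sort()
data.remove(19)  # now [-3]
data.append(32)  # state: [-3, 32]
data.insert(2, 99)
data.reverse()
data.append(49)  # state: [99, 32, -3, 49]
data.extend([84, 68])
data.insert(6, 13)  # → [99, 32, -3, 49, 84, 68, 13]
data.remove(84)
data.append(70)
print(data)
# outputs [99, 32, -3, 49, 68, 13, 70]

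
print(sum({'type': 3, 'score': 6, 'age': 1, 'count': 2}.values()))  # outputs 12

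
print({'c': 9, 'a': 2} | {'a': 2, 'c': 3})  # {'c': 3, 'a': 2}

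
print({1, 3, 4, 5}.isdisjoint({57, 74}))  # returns True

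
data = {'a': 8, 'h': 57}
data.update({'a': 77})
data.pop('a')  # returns 77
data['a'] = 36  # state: {'h': 57, 'a': 36}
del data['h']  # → {'a': 36}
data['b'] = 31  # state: {'a': 36, 'b': 31}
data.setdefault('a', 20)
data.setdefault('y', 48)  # 48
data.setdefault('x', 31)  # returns 31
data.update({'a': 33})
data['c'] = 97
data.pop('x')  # 31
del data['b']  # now {'a': 33, 'y': 48, 'c': 97}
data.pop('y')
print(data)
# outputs {'a': 33, 'c': 97}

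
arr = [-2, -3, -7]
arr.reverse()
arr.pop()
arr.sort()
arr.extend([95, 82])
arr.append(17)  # [-7, -3, 95, 82, 17]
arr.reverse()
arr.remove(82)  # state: [17, 95, -3, -7]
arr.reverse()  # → [-7, -3, 95, 17]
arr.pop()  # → 17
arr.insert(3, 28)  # [-7, -3, 95, 28]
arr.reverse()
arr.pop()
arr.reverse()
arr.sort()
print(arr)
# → [-3, 28, 95]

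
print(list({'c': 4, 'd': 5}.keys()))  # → ['c', 'd']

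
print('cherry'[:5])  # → cherr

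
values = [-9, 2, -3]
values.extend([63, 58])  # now [-9, 2, -3, 63, 58]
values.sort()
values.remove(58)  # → [-9, -3, 2, 63]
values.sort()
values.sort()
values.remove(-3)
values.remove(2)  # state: [-9, 63]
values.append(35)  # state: [-9, 63, 35]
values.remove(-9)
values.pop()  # 35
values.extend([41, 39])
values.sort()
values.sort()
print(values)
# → [39, 41, 63]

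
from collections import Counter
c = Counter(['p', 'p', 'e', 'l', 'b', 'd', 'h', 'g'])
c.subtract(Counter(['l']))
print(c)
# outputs Counter({'p': 2, 'e': 1, 'b': 1, 'd': 1, 'h': 1, 'g': 1, 'l': 0})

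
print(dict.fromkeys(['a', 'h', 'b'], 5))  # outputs {'a': 5, 'h': 5, 'b': 5}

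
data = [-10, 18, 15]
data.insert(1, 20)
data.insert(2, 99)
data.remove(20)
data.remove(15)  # [-10, 99, 18]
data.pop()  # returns 18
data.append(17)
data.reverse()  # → [17, 99, -10]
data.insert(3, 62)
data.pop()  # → 62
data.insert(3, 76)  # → [17, 99, -10, 76]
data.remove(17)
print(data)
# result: [99, -10, 76]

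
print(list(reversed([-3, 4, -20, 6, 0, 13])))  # [13, 0, 6, -20, 4, -3]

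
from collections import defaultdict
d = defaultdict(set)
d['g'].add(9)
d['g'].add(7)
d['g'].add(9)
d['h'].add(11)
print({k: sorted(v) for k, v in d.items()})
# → {'g': [7, 9], 'h': [11]}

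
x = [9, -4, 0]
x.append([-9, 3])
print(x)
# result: [9, -4, 0, [-9, 3]]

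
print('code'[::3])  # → ce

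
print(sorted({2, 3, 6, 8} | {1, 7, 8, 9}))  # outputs [1, 2, 3, 6, 7, 8, 9]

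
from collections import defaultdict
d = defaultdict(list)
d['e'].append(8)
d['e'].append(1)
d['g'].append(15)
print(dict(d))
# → {'e': [8, 1], 'g': [15]}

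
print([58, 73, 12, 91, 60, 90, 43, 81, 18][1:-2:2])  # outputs [73, 91, 90]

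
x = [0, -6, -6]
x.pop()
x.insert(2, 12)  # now [0, -6, 12]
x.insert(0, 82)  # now [82, 0, -6, 12]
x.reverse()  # [12, -6, 0, 82]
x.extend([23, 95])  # [12, -6, 0, 82, 23, 95]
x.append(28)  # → [12, -6, 0, 82, 23, 95, 28]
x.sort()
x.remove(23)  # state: [-6, 0, 12, 28, 82, 95]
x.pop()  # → 95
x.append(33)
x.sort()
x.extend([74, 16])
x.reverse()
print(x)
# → [16, 74, 82, 33, 28, 12, 0, -6]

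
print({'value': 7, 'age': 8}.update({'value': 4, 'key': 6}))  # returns None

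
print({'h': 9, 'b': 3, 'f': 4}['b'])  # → 3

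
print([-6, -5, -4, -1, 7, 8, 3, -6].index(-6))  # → 0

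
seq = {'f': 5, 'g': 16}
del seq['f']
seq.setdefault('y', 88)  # 88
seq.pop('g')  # 16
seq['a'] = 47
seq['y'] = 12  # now {'y': 12, 'a': 47}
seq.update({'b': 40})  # {'y': 12, 'a': 47, 'b': 40}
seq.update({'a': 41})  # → {'y': 12, 'a': 41, 'b': 40}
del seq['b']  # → {'y': 12, 'a': 41}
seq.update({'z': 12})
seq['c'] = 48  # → {'y': 12, 'a': 41, 'z': 12, 'c': 48}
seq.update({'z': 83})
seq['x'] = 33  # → {'y': 12, 'a': 41, 'z': 83, 'c': 48, 'x': 33}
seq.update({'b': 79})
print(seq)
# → {'y': 12, 'a': 41, 'z': 83, 'c': 48, 'x': 33, 'b': 79}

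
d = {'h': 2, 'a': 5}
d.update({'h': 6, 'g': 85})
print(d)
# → {'h': 6, 'a': 5, 'g': 85}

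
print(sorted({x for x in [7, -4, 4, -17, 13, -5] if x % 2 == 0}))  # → [-4, 4]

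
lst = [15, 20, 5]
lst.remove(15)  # [20, 5]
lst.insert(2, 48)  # [20, 5, 48]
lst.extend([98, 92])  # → [20, 5, 48, 98, 92]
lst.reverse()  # [92, 98, 48, 5, 20]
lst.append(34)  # [92, 98, 48, 5, 20, 34]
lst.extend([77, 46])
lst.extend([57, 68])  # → [92, 98, 48, 5, 20, 34, 77, 46, 57, 68]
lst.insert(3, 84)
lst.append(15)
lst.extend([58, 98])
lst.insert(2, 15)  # [92, 98, 15, 48, 84, 5, 20, 34, 77, 46, 57, 68, 15, 58, 98]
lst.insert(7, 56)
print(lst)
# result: [92, 98, 15, 48, 84, 5, 20, 56, 34, 77, 46, 57, 68, 15, 58, 98]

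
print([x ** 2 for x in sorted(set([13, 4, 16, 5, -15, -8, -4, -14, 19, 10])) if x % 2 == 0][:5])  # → [196, 64, 16, 16, 100]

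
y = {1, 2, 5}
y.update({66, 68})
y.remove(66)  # {1, 2, 5, 68}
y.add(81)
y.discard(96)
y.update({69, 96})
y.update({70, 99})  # {1, 2, 5, 68, 69, 70, 81, 96, 99}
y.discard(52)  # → {1, 2, 5, 68, 69, 70, 81, 96, 99}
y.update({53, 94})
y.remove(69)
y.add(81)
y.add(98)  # {1, 2, 5, 53, 68, 70, 81, 94, 96, 98, 99}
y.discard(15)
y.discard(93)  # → {1, 2, 5, 53, 68, 70, 81, 94, 96, 98, 99}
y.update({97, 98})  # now {1, 2, 5, 53, 68, 70, 81, 94, 96, 97, 98, 99}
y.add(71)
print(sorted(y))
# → [1, 2, 5, 53, 68, 70, 71, 81, 94, 96, 97, 98, 99]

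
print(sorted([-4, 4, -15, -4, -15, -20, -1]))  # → [-20, -15, -15, -4, -4, -1, 4]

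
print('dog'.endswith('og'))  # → True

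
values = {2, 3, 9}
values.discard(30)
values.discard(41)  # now {2, 3, 9}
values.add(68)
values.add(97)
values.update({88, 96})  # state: {2, 3, 9, 68, 88, 96, 97}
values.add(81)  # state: {2, 3, 9, 68, 81, 88, 96, 97}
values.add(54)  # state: {2, 3, 9, 54, 68, 81, 88, 96, 97}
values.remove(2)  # {3, 9, 54, 68, 81, 88, 96, 97}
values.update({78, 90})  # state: {3, 9, 54, 68, 78, 81, 88, 90, 96, 97}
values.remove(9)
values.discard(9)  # {3, 54, 68, 78, 81, 88, 90, 96, 97}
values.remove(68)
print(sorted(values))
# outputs [3, 54, 78, 81, 88, 90, 96, 97]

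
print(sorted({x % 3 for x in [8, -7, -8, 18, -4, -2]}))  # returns [0, 1, 2]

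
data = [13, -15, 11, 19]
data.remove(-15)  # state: [13, 11, 19]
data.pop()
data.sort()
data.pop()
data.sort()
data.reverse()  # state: [11]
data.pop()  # 11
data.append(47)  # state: [47]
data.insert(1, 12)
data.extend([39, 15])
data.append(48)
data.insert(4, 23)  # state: [47, 12, 39, 15, 23, 48]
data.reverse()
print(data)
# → [48, 23, 15, 39, 12, 47]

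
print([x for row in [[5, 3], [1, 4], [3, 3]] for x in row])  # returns [5, 3, 1, 4, 3, 3]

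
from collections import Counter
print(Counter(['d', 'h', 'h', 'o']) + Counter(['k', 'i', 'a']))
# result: Counter({'h': 2, 'd': 1, 'o': 1, 'k': 1, 'i': 1, 'a': 1})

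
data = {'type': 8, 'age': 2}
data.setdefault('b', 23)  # 23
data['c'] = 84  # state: {'type': 8, 'age': 2, 'b': 23, 'c': 84}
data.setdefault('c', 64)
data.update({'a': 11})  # {'type': 8, 'age': 2, 'b': 23, 'c': 84, 'a': 11}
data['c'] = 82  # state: {'type': 8, 'age': 2, 'b': 23, 'c': 82, 'a': 11}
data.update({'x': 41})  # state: {'type': 8, 'age': 2, 'b': 23, 'c': 82, 'a': 11, 'x': 41}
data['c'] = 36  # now {'type': 8, 'age': 2, 'b': 23, 'c': 36, 'a': 11, 'x': 41}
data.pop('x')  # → 41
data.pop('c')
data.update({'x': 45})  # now {'type': 8, 'age': 2, 'b': 23, 'a': 11, 'x': 45}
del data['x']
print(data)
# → {'type': 8, 'age': 2, 'b': 23, 'a': 11}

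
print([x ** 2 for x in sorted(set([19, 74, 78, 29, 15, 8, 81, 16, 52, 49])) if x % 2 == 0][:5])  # [64, 256, 2704, 5476, 6084]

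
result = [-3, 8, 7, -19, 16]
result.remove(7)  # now [-3, 8, -19, 16]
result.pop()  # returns 16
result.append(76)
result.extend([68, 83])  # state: [-3, 8, -19, 76, 68, 83]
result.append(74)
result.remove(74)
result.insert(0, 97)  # [97, -3, 8, -19, 76, 68, 83]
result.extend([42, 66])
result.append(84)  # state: [97, -3, 8, -19, 76, 68, 83, 42, 66, 84]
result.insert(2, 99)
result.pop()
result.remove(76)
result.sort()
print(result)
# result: [-19, -3, 8, 42, 66, 68, 83, 97, 99]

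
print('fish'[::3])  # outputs fh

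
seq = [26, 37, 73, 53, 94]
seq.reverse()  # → [94, 53, 73, 37, 26]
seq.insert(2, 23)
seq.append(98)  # [94, 53, 23, 73, 37, 26, 98]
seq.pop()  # 98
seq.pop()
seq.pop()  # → 37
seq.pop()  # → 73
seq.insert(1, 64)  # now [94, 64, 53, 23]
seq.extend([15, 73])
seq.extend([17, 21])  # [94, 64, 53, 23, 15, 73, 17, 21]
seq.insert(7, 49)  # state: [94, 64, 53, 23, 15, 73, 17, 49, 21]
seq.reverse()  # [21, 49, 17, 73, 15, 23, 53, 64, 94]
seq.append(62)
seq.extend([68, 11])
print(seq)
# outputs [21, 49, 17, 73, 15, 23, 53, 64, 94, 62, 68, 11]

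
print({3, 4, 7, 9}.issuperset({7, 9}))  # True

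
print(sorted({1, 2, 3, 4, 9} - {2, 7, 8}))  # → [1, 3, 4, 9]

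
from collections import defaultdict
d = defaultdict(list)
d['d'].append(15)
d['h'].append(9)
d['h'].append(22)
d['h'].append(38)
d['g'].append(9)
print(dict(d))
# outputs {'d': [15], 'h': [9, 22, 38], 'g': [9]}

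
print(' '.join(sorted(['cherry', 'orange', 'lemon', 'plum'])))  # cherry lemon orange plum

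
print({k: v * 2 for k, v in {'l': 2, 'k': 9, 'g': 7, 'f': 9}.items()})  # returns {'l': 4, 'k': 18, 'g': 14, 'f': 18}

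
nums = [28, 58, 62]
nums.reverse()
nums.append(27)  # [62, 58, 28, 27]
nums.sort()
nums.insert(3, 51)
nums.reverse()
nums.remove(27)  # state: [62, 51, 58, 28]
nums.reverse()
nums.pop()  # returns 62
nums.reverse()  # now [51, 58, 28]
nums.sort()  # [28, 51, 58]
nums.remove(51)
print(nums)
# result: [28, 58]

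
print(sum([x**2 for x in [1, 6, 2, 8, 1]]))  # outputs 106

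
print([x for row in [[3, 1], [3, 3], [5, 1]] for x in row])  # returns [3, 1, 3, 3, 5, 1]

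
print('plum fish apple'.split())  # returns ['plum', 'fish', 'apple']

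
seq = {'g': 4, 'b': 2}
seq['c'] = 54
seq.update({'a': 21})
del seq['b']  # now {'g': 4, 'c': 54, 'a': 21}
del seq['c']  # {'g': 4, 'a': 21}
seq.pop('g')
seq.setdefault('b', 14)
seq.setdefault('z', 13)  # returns 13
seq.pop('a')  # 21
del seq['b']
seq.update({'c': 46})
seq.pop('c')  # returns 46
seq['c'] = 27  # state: {'z': 13, 'c': 27}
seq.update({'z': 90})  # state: {'z': 90, 'c': 27}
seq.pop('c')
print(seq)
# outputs {'z': 90}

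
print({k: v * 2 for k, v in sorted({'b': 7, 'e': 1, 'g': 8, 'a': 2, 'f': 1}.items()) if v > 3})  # {'b': 14, 'g': 16}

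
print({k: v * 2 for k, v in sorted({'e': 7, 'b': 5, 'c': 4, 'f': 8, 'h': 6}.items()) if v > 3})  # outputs {'b': 10, 'c': 8, 'e': 14, 'f': 16, 'h': 12}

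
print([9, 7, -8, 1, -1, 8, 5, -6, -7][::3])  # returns [9, 1, 5]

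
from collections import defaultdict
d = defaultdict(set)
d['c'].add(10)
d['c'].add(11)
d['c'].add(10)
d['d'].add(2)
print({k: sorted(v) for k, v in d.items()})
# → {'c': [10, 11], 'd': [2]}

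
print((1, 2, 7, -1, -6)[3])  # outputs -1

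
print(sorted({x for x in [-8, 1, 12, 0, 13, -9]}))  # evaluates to [-9, -8, 0, 1, 12, 13]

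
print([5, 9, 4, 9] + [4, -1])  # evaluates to [5, 9, 4, 9, 4, -1]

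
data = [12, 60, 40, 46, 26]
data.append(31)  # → [12, 60, 40, 46, 26, 31]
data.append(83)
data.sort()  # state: [12, 26, 31, 40, 46, 60, 83]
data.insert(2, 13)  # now [12, 26, 13, 31, 40, 46, 60, 83]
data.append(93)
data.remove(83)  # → [12, 26, 13, 31, 40, 46, 60, 93]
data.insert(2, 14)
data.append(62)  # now [12, 26, 14, 13, 31, 40, 46, 60, 93, 62]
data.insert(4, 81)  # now [12, 26, 14, 13, 81, 31, 40, 46, 60, 93, 62]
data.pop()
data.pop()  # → 93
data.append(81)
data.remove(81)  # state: [12, 26, 14, 13, 31, 40, 46, 60, 81]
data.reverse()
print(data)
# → [81, 60, 46, 40, 31, 13, 14, 26, 12]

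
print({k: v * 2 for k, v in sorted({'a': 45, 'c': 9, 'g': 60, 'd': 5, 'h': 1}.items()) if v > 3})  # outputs {'a': 90, 'c': 18, 'd': 10, 'g': 120}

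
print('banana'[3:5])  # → an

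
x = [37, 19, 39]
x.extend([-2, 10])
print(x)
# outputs [37, 19, 39, -2, 10]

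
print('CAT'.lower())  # cat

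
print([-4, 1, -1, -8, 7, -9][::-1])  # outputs [-9, 7, -8, -1, 1, -4]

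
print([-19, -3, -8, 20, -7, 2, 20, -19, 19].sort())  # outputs None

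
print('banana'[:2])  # ba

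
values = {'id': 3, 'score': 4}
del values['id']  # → {'score': 4}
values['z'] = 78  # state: {'score': 4, 'z': 78}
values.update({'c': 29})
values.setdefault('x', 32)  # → 32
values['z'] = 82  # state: {'score': 4, 'z': 82, 'c': 29, 'x': 32}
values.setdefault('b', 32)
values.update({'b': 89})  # {'score': 4, 'z': 82, 'c': 29, 'x': 32, 'b': 89}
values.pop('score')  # 4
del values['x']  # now {'z': 82, 'c': 29, 'b': 89}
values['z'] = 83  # {'z': 83, 'c': 29, 'b': 89}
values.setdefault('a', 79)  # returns 79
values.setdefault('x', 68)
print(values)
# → {'z': 83, 'c': 29, 'b': 89, 'a': 79, 'x': 68}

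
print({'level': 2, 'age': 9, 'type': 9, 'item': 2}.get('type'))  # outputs 9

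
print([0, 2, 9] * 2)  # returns [0, 2, 9, 0, 2, 9]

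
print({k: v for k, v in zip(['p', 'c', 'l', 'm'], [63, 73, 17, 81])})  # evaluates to {'p': 63, 'c': 73, 'l': 17, 'm': 81}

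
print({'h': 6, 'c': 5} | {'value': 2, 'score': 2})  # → {'h': 6, 'c': 5, 'value': 2, 'score': 2}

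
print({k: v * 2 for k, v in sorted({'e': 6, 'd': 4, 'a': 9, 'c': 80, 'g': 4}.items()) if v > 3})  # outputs {'a': 18, 'c': 160, 'd': 8, 'e': 12, 'g': 8}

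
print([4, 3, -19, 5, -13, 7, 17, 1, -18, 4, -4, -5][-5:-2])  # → [1, -18, 4]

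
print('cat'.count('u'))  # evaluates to 0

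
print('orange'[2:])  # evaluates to ange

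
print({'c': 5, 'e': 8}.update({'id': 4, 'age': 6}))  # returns None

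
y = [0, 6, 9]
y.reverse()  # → [9, 6, 0]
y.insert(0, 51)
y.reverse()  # [0, 6, 9, 51]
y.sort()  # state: [0, 6, 9, 51]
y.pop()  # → 51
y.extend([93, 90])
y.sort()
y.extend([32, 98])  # [0, 6, 9, 90, 93, 32, 98]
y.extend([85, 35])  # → [0, 6, 9, 90, 93, 32, 98, 85, 35]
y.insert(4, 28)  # [0, 6, 9, 90, 28, 93, 32, 98, 85, 35]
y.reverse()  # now [35, 85, 98, 32, 93, 28, 90, 9, 6, 0]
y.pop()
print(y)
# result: [35, 85, 98, 32, 93, 28, 90, 9, 6]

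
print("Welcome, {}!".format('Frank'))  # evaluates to Welcome, Frank!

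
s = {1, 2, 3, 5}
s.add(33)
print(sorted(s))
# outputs [1, 2, 3, 5, 33]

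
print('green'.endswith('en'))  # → True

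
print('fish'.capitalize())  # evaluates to Fish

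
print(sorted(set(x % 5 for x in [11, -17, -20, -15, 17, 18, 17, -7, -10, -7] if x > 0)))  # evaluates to [1, 2, 3]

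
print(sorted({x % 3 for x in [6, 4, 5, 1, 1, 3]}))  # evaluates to [0, 1, 2]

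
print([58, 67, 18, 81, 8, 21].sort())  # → None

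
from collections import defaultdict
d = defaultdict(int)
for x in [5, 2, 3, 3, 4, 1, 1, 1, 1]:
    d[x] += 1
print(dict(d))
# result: {5: 1, 2: 1, 3: 2, 4: 1, 1: 4}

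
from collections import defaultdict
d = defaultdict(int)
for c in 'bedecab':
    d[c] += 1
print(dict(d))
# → {'b': 2, 'e': 2, 'd': 1, 'c': 1, 'a': 1}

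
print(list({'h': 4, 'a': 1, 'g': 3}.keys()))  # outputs ['h', 'a', 'g']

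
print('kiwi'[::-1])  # iwik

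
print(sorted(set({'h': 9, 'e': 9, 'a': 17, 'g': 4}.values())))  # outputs [4, 9, 17]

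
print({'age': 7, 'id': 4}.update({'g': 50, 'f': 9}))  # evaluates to None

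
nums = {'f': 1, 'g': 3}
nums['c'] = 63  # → {'f': 1, 'g': 3, 'c': 63}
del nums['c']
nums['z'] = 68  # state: {'f': 1, 'g': 3, 'z': 68}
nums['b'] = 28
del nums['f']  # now {'g': 3, 'z': 68, 'b': 28}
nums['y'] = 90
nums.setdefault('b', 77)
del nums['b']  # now {'g': 3, 'z': 68, 'y': 90}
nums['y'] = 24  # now {'g': 3, 'z': 68, 'y': 24}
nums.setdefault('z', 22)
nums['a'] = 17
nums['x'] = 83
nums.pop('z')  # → 68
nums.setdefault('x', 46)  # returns 83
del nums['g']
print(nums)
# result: {'y': 24, 'a': 17, 'x': 83}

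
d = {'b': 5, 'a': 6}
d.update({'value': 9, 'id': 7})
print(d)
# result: {'b': 5, 'a': 6, 'value': 9, 'id': 7}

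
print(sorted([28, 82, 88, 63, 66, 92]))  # [28, 63, 66, 82, 88, 92]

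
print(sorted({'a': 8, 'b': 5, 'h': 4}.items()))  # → [('a', 8), ('b', 5), ('h', 4)]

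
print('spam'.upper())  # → SPAM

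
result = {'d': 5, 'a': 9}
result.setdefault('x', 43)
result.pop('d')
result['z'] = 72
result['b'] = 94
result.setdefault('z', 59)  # 72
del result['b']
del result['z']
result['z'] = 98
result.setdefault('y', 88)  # 88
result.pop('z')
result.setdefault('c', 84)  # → 84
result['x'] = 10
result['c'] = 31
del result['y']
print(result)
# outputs {'a': 9, 'x': 10, 'c': 31}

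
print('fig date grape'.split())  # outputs ['fig', 'date', 'grape']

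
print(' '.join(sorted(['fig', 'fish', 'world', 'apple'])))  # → apple fig fish world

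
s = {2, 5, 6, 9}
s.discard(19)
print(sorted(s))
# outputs [2, 5, 6, 9]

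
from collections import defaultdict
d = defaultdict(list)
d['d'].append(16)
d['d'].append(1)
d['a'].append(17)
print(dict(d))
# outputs {'d': [16, 1], 'a': [17]}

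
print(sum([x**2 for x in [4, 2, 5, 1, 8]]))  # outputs 110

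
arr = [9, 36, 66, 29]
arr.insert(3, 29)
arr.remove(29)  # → [9, 36, 66, 29]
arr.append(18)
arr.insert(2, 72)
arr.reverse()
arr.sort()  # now [9, 18, 29, 36, 66, 72]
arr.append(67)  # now [9, 18, 29, 36, 66, 72, 67]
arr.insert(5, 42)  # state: [9, 18, 29, 36, 66, 42, 72, 67]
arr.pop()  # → 67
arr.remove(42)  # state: [9, 18, 29, 36, 66, 72]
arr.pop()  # 72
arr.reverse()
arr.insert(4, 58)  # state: [66, 36, 29, 18, 58, 9]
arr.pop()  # 9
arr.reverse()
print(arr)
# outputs [58, 18, 29, 36, 66]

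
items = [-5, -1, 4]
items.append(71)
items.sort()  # [-5, -1, 4, 71]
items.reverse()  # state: [71, 4, -1, -5]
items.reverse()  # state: [-5, -1, 4, 71]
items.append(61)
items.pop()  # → 61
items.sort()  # [-5, -1, 4, 71]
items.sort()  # [-5, -1, 4, 71]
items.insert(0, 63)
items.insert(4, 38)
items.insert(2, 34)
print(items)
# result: [63, -5, 34, -1, 4, 38, 71]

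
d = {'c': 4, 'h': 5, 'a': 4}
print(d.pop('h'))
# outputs 5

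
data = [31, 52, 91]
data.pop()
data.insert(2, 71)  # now [31, 52, 71]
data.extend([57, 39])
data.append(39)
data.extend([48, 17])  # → [31, 52, 71, 57, 39, 39, 48, 17]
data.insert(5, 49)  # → [31, 52, 71, 57, 39, 49, 39, 48, 17]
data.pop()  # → 17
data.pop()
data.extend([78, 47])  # [31, 52, 71, 57, 39, 49, 39, 78, 47]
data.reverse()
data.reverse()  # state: [31, 52, 71, 57, 39, 49, 39, 78, 47]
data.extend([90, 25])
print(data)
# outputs [31, 52, 71, 57, 39, 49, 39, 78, 47, 90, 25]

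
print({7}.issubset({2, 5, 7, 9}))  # True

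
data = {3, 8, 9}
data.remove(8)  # {3, 9}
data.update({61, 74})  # {3, 9, 61, 74}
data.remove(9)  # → {3, 61, 74}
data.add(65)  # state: {3, 61, 65, 74}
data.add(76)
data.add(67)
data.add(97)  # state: {3, 61, 65, 67, 74, 76, 97}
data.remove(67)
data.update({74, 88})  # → {3, 61, 65, 74, 76, 88, 97}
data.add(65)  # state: {3, 61, 65, 74, 76, 88, 97}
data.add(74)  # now {3, 61, 65, 74, 76, 88, 97}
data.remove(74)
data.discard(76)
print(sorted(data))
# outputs [3, 61, 65, 88, 97]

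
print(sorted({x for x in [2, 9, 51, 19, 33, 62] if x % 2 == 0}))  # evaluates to [2, 62]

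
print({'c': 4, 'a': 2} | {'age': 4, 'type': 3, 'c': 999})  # {'c': 999, 'a': 2, 'age': 4, 'type': 3}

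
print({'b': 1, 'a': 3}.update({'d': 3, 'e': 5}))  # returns None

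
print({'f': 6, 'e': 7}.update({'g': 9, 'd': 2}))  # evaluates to None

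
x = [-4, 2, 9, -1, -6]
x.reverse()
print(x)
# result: [-6, -1, 9, 2, -4]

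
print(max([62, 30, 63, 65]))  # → 65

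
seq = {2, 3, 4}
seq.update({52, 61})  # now {2, 3, 4, 52, 61}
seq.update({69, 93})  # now {2, 3, 4, 52, 61, 69, 93}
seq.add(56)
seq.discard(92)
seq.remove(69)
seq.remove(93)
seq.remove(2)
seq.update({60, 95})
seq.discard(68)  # {3, 4, 52, 56, 60, 61, 95}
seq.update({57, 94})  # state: {3, 4, 52, 56, 57, 60, 61, 94, 95}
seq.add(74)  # {3, 4, 52, 56, 57, 60, 61, 74, 94, 95}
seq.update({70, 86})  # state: {3, 4, 52, 56, 57, 60, 61, 70, 74, 86, 94, 95}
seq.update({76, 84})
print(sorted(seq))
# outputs [3, 4, 52, 56, 57, 60, 61, 70, 74, 76, 84, 86, 94, 95]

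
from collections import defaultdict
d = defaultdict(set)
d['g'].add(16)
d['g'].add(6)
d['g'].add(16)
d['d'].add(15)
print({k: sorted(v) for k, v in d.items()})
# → {'g': [6, 16], 'd': [15]}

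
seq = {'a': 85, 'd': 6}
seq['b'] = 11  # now {'a': 85, 'd': 6, 'b': 11}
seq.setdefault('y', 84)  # 84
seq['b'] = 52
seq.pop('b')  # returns 52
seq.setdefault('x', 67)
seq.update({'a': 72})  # {'a': 72, 'd': 6, 'y': 84, 'x': 67}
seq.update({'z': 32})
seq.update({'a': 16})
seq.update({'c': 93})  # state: {'a': 16, 'd': 6, 'y': 84, 'x': 67, 'z': 32, 'c': 93}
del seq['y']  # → {'a': 16, 'd': 6, 'x': 67, 'z': 32, 'c': 93}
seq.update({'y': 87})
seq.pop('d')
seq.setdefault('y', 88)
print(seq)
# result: {'a': 16, 'x': 67, 'z': 32, 'c': 93, 'y': 87}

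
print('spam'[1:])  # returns pam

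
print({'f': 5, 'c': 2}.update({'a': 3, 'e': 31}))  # None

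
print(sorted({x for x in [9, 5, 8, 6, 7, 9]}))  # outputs [5, 6, 7, 8, 9]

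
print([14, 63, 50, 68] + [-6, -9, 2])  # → [14, 63, 50, 68, -6, -9, 2]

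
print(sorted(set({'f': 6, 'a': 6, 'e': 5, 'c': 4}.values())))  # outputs [4, 5, 6]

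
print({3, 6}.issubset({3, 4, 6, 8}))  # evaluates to True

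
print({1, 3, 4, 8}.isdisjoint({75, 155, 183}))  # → True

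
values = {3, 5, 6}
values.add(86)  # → {3, 5, 6, 86}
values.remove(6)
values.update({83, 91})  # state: {3, 5, 83, 86, 91}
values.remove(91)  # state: {3, 5, 83, 86}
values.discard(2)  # {3, 5, 83, 86}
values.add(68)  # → {3, 5, 68, 83, 86}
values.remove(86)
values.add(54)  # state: {3, 5, 54, 68, 83}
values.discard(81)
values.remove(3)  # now {5, 54, 68, 83}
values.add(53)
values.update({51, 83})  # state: {5, 51, 53, 54, 68, 83}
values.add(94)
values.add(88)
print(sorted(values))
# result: [5, 51, 53, 54, 68, 83, 88, 94]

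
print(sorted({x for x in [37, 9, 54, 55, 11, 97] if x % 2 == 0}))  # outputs [54]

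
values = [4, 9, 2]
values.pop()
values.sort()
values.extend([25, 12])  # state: [4, 9, 25, 12]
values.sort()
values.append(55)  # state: [4, 9, 12, 25, 55]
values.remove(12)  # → [4, 9, 25, 55]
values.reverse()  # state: [55, 25, 9, 4]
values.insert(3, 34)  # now [55, 25, 9, 34, 4]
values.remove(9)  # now [55, 25, 34, 4]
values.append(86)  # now [55, 25, 34, 4, 86]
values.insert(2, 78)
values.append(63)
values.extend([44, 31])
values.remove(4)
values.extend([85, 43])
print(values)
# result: [55, 25, 78, 34, 86, 63, 44, 31, 85, 43]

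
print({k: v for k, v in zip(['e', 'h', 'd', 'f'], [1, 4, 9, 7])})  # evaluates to {'e': 1, 'h': 4, 'd': 9, 'f': 7}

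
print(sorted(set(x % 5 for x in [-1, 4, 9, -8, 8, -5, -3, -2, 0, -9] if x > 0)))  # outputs [3, 4]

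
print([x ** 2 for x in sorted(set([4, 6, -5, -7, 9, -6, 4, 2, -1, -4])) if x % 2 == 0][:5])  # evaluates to [36, 16, 4, 16, 36]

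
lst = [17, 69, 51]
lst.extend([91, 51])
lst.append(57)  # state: [17, 69, 51, 91, 51, 57]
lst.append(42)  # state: [17, 69, 51, 91, 51, 57, 42]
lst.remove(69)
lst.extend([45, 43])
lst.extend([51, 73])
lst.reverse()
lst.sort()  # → [17, 42, 43, 45, 51, 51, 51, 57, 73, 91]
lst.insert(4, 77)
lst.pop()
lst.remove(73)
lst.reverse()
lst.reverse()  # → [17, 42, 43, 45, 77, 51, 51, 51, 57]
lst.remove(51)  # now [17, 42, 43, 45, 77, 51, 51, 57]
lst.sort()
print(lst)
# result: [17, 42, 43, 45, 51, 51, 57, 77]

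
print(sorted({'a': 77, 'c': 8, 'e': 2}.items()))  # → [('a', 77), ('c', 8), ('e', 2)]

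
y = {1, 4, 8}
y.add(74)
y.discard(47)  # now {1, 4, 8, 74}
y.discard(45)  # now {1, 4, 8, 74}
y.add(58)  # {1, 4, 8, 58, 74}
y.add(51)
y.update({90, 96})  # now {1, 4, 8, 51, 58, 74, 90, 96}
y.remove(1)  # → {4, 8, 51, 58, 74, 90, 96}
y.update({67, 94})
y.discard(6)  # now {4, 8, 51, 58, 67, 74, 90, 94, 96}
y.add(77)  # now {4, 8, 51, 58, 67, 74, 77, 90, 94, 96}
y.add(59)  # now {4, 8, 51, 58, 59, 67, 74, 77, 90, 94, 96}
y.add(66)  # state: {4, 8, 51, 58, 59, 66, 67, 74, 77, 90, 94, 96}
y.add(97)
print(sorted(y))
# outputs [4, 8, 51, 58, 59, 66, 67, 74, 77, 90, 94, 96, 97]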